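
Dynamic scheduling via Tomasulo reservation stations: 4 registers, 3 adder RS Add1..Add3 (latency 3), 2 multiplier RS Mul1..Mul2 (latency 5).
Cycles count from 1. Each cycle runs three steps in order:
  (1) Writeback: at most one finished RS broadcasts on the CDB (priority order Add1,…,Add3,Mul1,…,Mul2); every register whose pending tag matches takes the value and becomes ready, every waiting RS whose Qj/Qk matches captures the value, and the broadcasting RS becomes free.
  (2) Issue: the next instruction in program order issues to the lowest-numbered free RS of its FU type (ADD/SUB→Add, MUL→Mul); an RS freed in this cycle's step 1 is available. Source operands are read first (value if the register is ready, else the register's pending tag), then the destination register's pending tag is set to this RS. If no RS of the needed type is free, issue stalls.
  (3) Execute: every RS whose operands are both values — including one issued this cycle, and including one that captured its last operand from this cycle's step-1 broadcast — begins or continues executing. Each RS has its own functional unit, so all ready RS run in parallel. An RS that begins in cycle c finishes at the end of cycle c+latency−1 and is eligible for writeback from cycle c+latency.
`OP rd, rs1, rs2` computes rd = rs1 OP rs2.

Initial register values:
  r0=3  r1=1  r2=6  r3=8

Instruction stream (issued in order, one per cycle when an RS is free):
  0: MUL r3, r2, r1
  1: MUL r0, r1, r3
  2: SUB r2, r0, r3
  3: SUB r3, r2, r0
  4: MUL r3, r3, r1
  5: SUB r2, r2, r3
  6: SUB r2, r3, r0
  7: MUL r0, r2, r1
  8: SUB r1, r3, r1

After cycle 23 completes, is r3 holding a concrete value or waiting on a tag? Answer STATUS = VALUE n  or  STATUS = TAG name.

  c1: issue MUL r3<-Mul1  regs: r0:3,r1:1,r2:6,r3:Mul1
  c2: issue MUL r0<-Mul2  regs: r0:Mul2,r1:1,r2:6,r3:Mul1
  c3: issue SUB r2<-Add1  regs: r0:Mul2,r1:1,r2:Add1,r3:Mul1
  c4: issue SUB r3<-Add2  regs: r0:Mul2,r1:1,r2:Add1,r3:Add2
  c5: stall  regs: r0:Mul2,r1:1,r2:Add1,r3:Add2
  c6: CDB Mul1=6; issue MUL r3<-Mul1  regs: r0:Mul2,r1:1,r2:Add1,r3:Mul1
  c7: issue SUB r2<-Add3  regs: r0:Mul2,r1:1,r2:Add3,r3:Mul1
  c8: stall  regs: r0:Mul2,r1:1,r2:Add3,r3:Mul1
  c9: stall  regs: r0:Mul2,r1:1,r2:Add3,r3:Mul1
  c10: stall  regs: r0:Mul2,r1:1,r2:Add3,r3:Mul1
  c11: CDB Mul2=6; stall  regs: r0:6,r1:1,r2:Add3,r3:Mul1
  c12: stall  regs: r0:6,r1:1,r2:Add3,r3:Mul1
  c13: stall  regs: r0:6,r1:1,r2:Add3,r3:Mul1
  c14: CDB Add1=0; issue SUB r2<-Add1  regs: r0:6,r1:1,r2:Add1,r3:Mul1
  c15: issue MUL r0<-Mul2  regs: r0:Mul2,r1:1,r2:Add1,r3:Mul1
  c16: stall  regs: r0:Mul2,r1:1,r2:Add1,r3:Mul1
  c17: CDB Add2=-6; issue SUB r1<-Add2  regs: r0:Mul2,r1:Add2,r2:Add1,r3:Mul1
  c18: -  regs: r0:Mul2,r1:Add2,r2:Add1,r3:Mul1
  c19: -  regs: r0:Mul2,r1:Add2,r2:Add1,r3:Mul1
  c20: -  regs: r0:Mul2,r1:Add2,r2:Add1,r3:Mul1
  c21: -  regs: r0:Mul2,r1:Add2,r2:Add1,r3:Mul1
  c22: CDB Mul1=-6  regs: r0:Mul2,r1:Add2,r2:Add1,r3:-6
  c23: -  regs: r0:Mul2,r1:Add2,r2:Add1,r3:-6

STATUS = VALUE -6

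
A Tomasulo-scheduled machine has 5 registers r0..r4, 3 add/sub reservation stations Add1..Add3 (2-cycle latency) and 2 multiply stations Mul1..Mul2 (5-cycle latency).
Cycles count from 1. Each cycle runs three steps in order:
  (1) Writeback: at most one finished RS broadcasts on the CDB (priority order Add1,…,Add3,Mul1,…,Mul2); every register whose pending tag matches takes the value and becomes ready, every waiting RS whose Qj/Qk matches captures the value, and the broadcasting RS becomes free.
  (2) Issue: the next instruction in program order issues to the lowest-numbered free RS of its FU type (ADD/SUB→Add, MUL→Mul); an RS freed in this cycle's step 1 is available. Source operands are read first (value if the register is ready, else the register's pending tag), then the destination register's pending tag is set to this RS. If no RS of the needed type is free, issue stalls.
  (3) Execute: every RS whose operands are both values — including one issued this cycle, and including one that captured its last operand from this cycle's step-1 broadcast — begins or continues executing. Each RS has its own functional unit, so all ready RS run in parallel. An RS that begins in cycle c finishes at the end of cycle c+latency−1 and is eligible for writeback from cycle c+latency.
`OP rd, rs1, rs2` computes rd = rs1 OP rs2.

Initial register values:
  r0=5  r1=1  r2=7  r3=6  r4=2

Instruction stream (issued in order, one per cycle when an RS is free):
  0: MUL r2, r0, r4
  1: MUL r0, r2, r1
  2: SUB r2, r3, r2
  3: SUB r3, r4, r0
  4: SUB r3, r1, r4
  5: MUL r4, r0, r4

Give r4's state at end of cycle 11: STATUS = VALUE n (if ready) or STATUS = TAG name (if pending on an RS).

STATUS = TAG Mul1

  c1: issue MUL r2<-Mul1  regs: r0:5,r1:1,r2:Mul1,r3:6,r4:2
  c2: issue MUL r0<-Mul2  regs: r0:Mul2,r1:1,r2:Mul1,r3:6,r4:2
  c3: issue SUB r2<-Add1  regs: r0:Mul2,r1:1,r2:Add1,r3:6,r4:2
  c4: issue SUB r3<-Add2  regs: r0:Mul2,r1:1,r2:Add1,r3:Add2,r4:2
  c5: issue SUB r3<-Add3  regs: r0:Mul2,r1:1,r2:Add1,r3:Add3,r4:2
  c6: CDB Mul1=10; issue MUL r4<-Mul1  regs: r0:Mul2,r1:1,r2:Add1,r3:Add3,r4:Mul1
  c7: CDB Add3=-1  regs: r0:Mul2,r1:1,r2:Add1,r3:-1,r4:Mul1
  c8: CDB Add1=-4  regs: r0:Mul2,r1:1,r2:-4,r3:-1,r4:Mul1
  c9: -  regs: r0:Mul2,r1:1,r2:-4,r3:-1,r4:Mul1
  c10: -  regs: r0:Mul2,r1:1,r2:-4,r3:-1,r4:Mul1
  c11: CDB Mul2=10  regs: r0:10,r1:1,r2:-4,r3:-1,r4:Mul1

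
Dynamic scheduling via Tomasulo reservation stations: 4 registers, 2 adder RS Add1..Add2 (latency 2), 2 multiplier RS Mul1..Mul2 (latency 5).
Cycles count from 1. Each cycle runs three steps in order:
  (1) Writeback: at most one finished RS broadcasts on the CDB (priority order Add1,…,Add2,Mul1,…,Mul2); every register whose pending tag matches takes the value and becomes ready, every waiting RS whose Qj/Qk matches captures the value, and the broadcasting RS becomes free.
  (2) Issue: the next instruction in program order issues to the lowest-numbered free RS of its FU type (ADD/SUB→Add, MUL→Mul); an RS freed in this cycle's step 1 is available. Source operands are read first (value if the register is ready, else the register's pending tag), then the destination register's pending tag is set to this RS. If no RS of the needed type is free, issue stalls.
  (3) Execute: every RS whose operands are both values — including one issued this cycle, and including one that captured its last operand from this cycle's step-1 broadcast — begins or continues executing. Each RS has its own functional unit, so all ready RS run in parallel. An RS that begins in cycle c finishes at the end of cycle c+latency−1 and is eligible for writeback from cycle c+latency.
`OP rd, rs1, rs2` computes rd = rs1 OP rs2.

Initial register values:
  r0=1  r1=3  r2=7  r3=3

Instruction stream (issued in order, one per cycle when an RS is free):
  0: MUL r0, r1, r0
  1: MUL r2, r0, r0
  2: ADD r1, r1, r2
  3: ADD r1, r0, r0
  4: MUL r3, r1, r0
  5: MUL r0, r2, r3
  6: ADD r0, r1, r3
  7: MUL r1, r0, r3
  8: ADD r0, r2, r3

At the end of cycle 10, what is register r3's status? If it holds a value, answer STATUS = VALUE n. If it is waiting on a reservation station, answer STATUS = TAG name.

  c1: issue MUL r0<-Mul1  regs: r0:Mul1,r1:3,r2:7,r3:3
  c2: issue MUL r2<-Mul2  regs: r0:Mul1,r1:3,r2:Mul2,r3:3
  c3: issue ADD r1<-Add1  regs: r0:Mul1,r1:Add1,r2:Mul2,r3:3
  c4: issue ADD r1<-Add2  regs: r0:Mul1,r1:Add2,r2:Mul2,r3:3
  c5: stall  regs: r0:Mul1,r1:Add2,r2:Mul2,r3:3
  c6: CDB Mul1=3; issue MUL r3<-Mul1  regs: r0:3,r1:Add2,r2:Mul2,r3:Mul1
  c7: stall  regs: r0:3,r1:Add2,r2:Mul2,r3:Mul1
  c8: CDB Add2=6; stall  regs: r0:3,r1:6,r2:Mul2,r3:Mul1
  c9: stall  regs: r0:3,r1:6,r2:Mul2,r3:Mul1
  c10: stall  regs: r0:3,r1:6,r2:Mul2,r3:Mul1

STATUS = TAG Mul1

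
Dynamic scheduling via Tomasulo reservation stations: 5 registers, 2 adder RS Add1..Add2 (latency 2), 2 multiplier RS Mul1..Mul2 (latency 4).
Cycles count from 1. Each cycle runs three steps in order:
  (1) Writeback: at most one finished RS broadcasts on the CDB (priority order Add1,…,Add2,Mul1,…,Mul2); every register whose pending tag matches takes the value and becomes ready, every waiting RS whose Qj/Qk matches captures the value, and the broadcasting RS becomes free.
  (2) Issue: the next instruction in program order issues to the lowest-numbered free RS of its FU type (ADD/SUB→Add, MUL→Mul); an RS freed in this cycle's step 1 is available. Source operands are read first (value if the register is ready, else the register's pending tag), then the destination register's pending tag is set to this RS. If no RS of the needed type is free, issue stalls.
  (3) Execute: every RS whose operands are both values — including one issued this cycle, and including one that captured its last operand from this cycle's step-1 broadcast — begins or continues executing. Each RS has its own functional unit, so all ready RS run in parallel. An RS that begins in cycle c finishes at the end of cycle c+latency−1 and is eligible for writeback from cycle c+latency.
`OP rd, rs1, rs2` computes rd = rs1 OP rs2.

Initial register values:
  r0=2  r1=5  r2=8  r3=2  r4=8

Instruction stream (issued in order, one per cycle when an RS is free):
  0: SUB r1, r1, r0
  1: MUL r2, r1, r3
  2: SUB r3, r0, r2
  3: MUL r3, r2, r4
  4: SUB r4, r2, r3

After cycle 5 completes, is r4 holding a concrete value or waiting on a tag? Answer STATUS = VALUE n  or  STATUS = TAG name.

STATUS = TAG Add2

c1: issue SUB r1<-Add1 | r0:2,r1:Add1,r2:8,r3:2,r4:8
c2: issue MUL r2<-Mul1 | r0:2,r1:Add1,r2:Mul1,r3:2,r4:8
c3: CDB Add1=3; issue SUB r3<-Add1 | r0:2,r1:3,r2:Mul1,r3:Add1,r4:8
c4: issue MUL r3<-Mul2 | r0:2,r1:3,r2:Mul1,r3:Mul2,r4:8
c5: issue SUB r4<-Add2 | r0:2,r1:3,r2:Mul1,r3:Mul2,r4:Add2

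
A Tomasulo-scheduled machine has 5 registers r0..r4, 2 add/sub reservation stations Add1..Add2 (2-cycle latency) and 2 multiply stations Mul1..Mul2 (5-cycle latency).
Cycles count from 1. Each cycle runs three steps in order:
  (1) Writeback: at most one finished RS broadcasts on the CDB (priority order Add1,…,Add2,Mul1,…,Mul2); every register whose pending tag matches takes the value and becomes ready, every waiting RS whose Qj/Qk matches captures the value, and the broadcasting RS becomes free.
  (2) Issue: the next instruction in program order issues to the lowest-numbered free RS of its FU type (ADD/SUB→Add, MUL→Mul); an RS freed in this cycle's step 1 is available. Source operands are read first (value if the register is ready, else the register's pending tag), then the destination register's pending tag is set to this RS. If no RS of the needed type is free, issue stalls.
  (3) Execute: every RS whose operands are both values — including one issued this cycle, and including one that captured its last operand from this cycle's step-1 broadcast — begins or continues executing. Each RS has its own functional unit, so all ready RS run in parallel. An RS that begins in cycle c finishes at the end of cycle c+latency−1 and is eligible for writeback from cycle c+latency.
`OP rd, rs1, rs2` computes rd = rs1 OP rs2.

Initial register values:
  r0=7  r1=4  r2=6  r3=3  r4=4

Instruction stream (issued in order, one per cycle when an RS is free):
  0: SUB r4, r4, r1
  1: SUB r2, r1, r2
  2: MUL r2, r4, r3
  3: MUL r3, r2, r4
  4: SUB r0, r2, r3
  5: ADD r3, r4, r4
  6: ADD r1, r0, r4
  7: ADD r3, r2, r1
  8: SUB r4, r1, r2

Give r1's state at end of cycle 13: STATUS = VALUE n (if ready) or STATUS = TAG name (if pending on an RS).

  c1: issue SUB r4<-Add1  regs: r0:7,r1:4,r2:6,r3:3,r4:Add1
  c2: issue SUB r2<-Add2  regs: r0:7,r1:4,r2:Add2,r3:3,r4:Add1
  c3: CDB Add1=0; issue MUL r2<-Mul1  regs: r0:7,r1:4,r2:Mul1,r3:3,r4:0
  c4: CDB Add2=-2; issue MUL r3<-Mul2  regs: r0:7,r1:4,r2:Mul1,r3:Mul2,r4:0
  c5: issue SUB r0<-Add1  regs: r0:Add1,r1:4,r2:Mul1,r3:Mul2,r4:0
  c6: issue ADD r3<-Add2  regs: r0:Add1,r1:4,r2:Mul1,r3:Add2,r4:0
  c7: stall  regs: r0:Add1,r1:4,r2:Mul1,r3:Add2,r4:0
  c8: CDB Add2=0; issue ADD r1<-Add2  regs: r0:Add1,r1:Add2,r2:Mul1,r3:0,r4:0
  c9: CDB Mul1=0; stall  regs: r0:Add1,r1:Add2,r2:0,r3:0,r4:0
  c10: stall  regs: r0:Add1,r1:Add2,r2:0,r3:0,r4:0
  c11: stall  regs: r0:Add1,r1:Add2,r2:0,r3:0,r4:0
  c12: stall  regs: r0:Add1,r1:Add2,r2:0,r3:0,r4:0
  c13: stall  regs: r0:Add1,r1:Add2,r2:0,r3:0,r4:0

STATUS = TAG Add2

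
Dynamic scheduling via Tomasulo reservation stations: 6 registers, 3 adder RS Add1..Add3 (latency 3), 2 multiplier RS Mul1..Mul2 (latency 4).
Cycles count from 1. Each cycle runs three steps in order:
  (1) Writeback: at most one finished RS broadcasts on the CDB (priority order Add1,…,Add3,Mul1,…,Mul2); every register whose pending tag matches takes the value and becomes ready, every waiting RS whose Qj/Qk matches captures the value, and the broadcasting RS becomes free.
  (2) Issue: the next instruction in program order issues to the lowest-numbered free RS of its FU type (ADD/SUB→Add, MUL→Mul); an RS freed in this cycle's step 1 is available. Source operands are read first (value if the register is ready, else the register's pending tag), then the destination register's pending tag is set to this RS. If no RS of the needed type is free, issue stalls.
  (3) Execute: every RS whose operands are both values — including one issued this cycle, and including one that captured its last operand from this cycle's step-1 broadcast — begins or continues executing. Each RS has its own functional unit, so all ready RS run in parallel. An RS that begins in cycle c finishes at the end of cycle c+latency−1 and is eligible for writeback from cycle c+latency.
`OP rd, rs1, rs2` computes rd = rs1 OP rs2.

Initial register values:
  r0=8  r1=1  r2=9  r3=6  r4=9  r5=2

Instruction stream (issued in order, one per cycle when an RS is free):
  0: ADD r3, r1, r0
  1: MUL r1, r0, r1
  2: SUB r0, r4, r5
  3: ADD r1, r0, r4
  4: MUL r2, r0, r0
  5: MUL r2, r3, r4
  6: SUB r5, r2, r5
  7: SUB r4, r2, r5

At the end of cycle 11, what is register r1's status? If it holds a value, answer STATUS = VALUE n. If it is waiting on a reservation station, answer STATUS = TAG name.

STATUS = VALUE 16

  c1: issue ADD r3<-Add1  regs: r0:8,r1:1,r2:9,r3:Add1,r4:9,r5:2
  c2: issue MUL r1<-Mul1  regs: r0:8,r1:Mul1,r2:9,r3:Add1,r4:9,r5:2
  c3: issue SUB r0<-Add2  regs: r0:Add2,r1:Mul1,r2:9,r3:Add1,r4:9,r5:2
  c4: CDB Add1=9; issue ADD r1<-Add1  regs: r0:Add2,r1:Add1,r2:9,r3:9,r4:9,r5:2
  c5: issue MUL r2<-Mul2  regs: r0:Add2,r1:Add1,r2:Mul2,r3:9,r4:9,r5:2
  c6: CDB Add2=7; stall  regs: r0:7,r1:Add1,r2:Mul2,r3:9,r4:9,r5:2
  c7: CDB Mul1=8; issue MUL r2<-Mul1  regs: r0:7,r1:Add1,r2:Mul1,r3:9,r4:9,r5:2
  c8: issue SUB r5<-Add2  regs: r0:7,r1:Add1,r2:Mul1,r3:9,r4:9,r5:Add2
  c9: CDB Add1=16; issue SUB r4<-Add1  regs: r0:7,r1:16,r2:Mul1,r3:9,r4:Add1,r5:Add2
  c10: CDB Mul2=49  regs: r0:7,r1:16,r2:Mul1,r3:9,r4:Add1,r5:Add2
  c11: CDB Mul1=81  regs: r0:7,r1:16,r2:81,r3:9,r4:Add1,r5:Add2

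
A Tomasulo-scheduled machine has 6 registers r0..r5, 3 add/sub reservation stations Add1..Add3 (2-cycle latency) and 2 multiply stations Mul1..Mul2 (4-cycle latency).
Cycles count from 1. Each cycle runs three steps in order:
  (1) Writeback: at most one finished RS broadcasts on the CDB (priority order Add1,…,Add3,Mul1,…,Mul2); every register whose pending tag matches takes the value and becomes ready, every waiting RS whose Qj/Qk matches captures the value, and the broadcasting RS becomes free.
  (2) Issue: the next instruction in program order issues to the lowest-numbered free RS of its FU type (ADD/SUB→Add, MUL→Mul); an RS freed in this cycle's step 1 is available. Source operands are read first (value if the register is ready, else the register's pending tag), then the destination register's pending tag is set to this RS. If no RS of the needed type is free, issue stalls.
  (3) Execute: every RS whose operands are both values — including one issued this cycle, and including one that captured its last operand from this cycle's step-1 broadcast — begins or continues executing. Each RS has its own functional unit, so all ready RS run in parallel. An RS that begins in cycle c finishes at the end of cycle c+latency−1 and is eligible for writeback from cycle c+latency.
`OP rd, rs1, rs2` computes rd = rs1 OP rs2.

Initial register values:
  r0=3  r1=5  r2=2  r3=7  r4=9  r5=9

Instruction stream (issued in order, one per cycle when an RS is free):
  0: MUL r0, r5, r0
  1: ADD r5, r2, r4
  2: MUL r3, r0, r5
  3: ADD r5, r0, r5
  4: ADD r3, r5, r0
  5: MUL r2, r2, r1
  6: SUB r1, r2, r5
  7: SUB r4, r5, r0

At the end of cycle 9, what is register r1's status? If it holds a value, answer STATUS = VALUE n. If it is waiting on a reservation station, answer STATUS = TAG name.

STATUS = TAG Add1

c1: issue MUL r0<-Mul1 | r0:Mul1,r1:5,r2:2,r3:7,r4:9,r5:9
c2: issue ADD r5<-Add1 | r0:Mul1,r1:5,r2:2,r3:7,r4:9,r5:Add1
c3: issue MUL r3<-Mul2 | r0:Mul1,r1:5,r2:2,r3:Mul2,r4:9,r5:Add1
c4: CDB Add1=11; issue ADD r5<-Add1 | r0:Mul1,r1:5,r2:2,r3:Mul2,r4:9,r5:Add1
c5: CDB Mul1=27; issue ADD r3<-Add2 | r0:27,r1:5,r2:2,r3:Add2,r4:9,r5:Add1
c6: issue MUL r2<-Mul1 | r0:27,r1:5,r2:Mul1,r3:Add2,r4:9,r5:Add1
c7: CDB Add1=38; issue SUB r1<-Add1 | r0:27,r1:Add1,r2:Mul1,r3:Add2,r4:9,r5:38
c8: issue SUB r4<-Add3 | r0:27,r1:Add1,r2:Mul1,r3:Add2,r4:Add3,r5:38
c9: CDB Add2=65 | r0:27,r1:Add1,r2:Mul1,r3:65,r4:Add3,r5:38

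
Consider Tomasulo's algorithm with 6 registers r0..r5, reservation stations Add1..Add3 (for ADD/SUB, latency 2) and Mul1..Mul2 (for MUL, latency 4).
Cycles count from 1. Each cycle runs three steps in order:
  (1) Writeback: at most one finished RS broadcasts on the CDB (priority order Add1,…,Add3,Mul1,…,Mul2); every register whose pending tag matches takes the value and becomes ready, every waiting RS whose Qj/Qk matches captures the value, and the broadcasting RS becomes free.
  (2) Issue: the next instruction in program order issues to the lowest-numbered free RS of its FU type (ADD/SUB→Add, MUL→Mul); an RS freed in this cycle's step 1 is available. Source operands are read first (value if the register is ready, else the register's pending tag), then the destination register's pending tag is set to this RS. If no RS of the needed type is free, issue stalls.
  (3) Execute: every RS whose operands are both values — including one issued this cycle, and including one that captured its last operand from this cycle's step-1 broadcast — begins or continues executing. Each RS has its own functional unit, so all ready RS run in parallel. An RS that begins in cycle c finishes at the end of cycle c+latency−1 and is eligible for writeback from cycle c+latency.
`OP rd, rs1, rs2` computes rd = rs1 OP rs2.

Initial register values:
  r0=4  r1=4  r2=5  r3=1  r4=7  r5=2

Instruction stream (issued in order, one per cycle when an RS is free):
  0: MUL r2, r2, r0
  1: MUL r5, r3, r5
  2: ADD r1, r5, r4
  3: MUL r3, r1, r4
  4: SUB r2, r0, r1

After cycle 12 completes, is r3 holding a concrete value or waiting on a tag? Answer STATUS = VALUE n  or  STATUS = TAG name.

cycle 1: issue MUL r2<-Mul1 // r0:4,r1:4,r2:Mul1,r3:1,r4:7,r5:2
cycle 2: issue MUL r5<-Mul2 // r0:4,r1:4,r2:Mul1,r3:1,r4:7,r5:Mul2
cycle 3: issue ADD r1<-Add1 // r0:4,r1:Add1,r2:Mul1,r3:1,r4:7,r5:Mul2
cycle 4: stall // r0:4,r1:Add1,r2:Mul1,r3:1,r4:7,r5:Mul2
cycle 5: CDB Mul1=20; issue MUL r3<-Mul1 // r0:4,r1:Add1,r2:20,r3:Mul1,r4:7,r5:Mul2
cycle 6: CDB Mul2=2; issue SUB r2<-Add2 // r0:4,r1:Add1,r2:Add2,r3:Mul1,r4:7,r5:2
cycle 7: - // r0:4,r1:Add1,r2:Add2,r3:Mul1,r4:7,r5:2
cycle 8: CDB Add1=9 // r0:4,r1:9,r2:Add2,r3:Mul1,r4:7,r5:2
cycle 9: - // r0:4,r1:9,r2:Add2,r3:Mul1,r4:7,r5:2
cycle 10: CDB Add2=-5 // r0:4,r1:9,r2:-5,r3:Mul1,r4:7,r5:2
cycle 11: - // r0:4,r1:9,r2:-5,r3:Mul1,r4:7,r5:2
cycle 12: CDB Mul1=63 // r0:4,r1:9,r2:-5,r3:63,r4:7,r5:2

STATUS = VALUE 63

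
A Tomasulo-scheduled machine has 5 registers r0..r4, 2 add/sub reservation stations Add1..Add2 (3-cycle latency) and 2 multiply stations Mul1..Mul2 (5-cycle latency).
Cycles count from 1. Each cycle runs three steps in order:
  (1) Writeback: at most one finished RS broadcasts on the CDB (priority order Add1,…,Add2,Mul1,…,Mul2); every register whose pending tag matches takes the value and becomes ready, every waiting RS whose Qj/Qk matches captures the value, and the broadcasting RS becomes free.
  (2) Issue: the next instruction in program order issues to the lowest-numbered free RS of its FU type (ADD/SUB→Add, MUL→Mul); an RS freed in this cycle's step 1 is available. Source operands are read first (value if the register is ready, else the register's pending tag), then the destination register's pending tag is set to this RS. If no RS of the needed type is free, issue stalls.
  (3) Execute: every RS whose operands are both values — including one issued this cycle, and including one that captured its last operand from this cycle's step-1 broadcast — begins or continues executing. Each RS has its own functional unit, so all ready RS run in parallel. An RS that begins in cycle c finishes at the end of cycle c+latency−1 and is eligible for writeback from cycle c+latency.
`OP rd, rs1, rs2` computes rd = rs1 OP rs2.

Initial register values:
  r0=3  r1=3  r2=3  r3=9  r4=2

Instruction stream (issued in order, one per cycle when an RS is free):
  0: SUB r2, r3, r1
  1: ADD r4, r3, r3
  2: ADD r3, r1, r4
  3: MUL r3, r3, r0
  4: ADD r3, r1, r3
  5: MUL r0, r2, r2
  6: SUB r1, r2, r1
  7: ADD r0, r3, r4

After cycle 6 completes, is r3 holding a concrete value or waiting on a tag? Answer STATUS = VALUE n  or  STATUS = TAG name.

STATUS = TAG Add2

cycle 1: issue SUB r2<-Add1 // r0:3,r1:3,r2:Add1,r3:9,r4:2
cycle 2: issue ADD r4<-Add2 // r0:3,r1:3,r2:Add1,r3:9,r4:Add2
cycle 3: stall // r0:3,r1:3,r2:Add1,r3:9,r4:Add2
cycle 4: CDB Add1=6; issue ADD r3<-Add1 // r0:3,r1:3,r2:6,r3:Add1,r4:Add2
cycle 5: CDB Add2=18; issue MUL r3<-Mul1 // r0:3,r1:3,r2:6,r3:Mul1,r4:18
cycle 6: issue ADD r3<-Add2 // r0:3,r1:3,r2:6,r3:Add2,r4:18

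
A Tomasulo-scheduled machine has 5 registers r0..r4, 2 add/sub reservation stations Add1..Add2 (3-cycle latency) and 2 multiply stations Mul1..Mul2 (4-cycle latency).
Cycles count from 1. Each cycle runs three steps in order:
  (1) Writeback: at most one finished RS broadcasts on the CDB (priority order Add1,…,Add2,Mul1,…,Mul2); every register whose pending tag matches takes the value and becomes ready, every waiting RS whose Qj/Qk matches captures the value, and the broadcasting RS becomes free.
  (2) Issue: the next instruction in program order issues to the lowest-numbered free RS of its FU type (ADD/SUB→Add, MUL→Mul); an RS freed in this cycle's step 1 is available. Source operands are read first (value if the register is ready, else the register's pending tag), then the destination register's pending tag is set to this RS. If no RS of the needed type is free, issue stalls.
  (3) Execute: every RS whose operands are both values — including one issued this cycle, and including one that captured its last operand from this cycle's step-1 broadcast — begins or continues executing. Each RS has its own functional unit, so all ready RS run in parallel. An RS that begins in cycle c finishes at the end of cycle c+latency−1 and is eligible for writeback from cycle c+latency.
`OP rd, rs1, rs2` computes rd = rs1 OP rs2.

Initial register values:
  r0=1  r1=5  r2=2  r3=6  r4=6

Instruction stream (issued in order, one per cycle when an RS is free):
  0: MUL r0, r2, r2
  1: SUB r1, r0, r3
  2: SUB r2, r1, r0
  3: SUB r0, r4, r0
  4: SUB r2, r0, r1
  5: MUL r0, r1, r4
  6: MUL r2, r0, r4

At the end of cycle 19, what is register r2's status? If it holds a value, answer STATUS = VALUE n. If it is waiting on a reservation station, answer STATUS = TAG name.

STATUS = TAG Mul2

  c1: issue MUL r0<-Mul1  regs: r0:Mul1,r1:5,r2:2,r3:6,r4:6
  c2: issue SUB r1<-Add1  regs: r0:Mul1,r1:Add1,r2:2,r3:6,r4:6
  c3: issue SUB r2<-Add2  regs: r0:Mul1,r1:Add1,r2:Add2,r3:6,r4:6
  c4: stall  regs: r0:Mul1,r1:Add1,r2:Add2,r3:6,r4:6
  c5: CDB Mul1=4; stall  regs: r0:4,r1:Add1,r2:Add2,r3:6,r4:6
  c6: stall  regs: r0:4,r1:Add1,r2:Add2,r3:6,r4:6
  c7: stall  regs: r0:4,r1:Add1,r2:Add2,r3:6,r4:6
  c8: CDB Add1=-2; issue SUB r0<-Add1  regs: r0:Add1,r1:-2,r2:Add2,r3:6,r4:6
  c9: stall  regs: r0:Add1,r1:-2,r2:Add2,r3:6,r4:6
  c10: stall  regs: r0:Add1,r1:-2,r2:Add2,r3:6,r4:6
  c11: CDB Add1=2; issue SUB r2<-Add1  regs: r0:2,r1:-2,r2:Add1,r3:6,r4:6
  c12: CDB Add2=-6; issue MUL r0<-Mul1  regs: r0:Mul1,r1:-2,r2:Add1,r3:6,r4:6
  c13: issue MUL r2<-Mul2  regs: r0:Mul1,r1:-2,r2:Mul2,r3:6,r4:6
  c14: CDB Add1=4  regs: r0:Mul1,r1:-2,r2:Mul2,r3:6,r4:6
  c15: -  regs: r0:Mul1,r1:-2,r2:Mul2,r3:6,r4:6
  c16: CDB Mul1=-12  regs: r0:-12,r1:-2,r2:Mul2,r3:6,r4:6
  c17: -  regs: r0:-12,r1:-2,r2:Mul2,r3:6,r4:6
  c18: -  regs: r0:-12,r1:-2,r2:Mul2,r3:6,r4:6
  c19: -  regs: r0:-12,r1:-2,r2:Mul2,r3:6,r4:6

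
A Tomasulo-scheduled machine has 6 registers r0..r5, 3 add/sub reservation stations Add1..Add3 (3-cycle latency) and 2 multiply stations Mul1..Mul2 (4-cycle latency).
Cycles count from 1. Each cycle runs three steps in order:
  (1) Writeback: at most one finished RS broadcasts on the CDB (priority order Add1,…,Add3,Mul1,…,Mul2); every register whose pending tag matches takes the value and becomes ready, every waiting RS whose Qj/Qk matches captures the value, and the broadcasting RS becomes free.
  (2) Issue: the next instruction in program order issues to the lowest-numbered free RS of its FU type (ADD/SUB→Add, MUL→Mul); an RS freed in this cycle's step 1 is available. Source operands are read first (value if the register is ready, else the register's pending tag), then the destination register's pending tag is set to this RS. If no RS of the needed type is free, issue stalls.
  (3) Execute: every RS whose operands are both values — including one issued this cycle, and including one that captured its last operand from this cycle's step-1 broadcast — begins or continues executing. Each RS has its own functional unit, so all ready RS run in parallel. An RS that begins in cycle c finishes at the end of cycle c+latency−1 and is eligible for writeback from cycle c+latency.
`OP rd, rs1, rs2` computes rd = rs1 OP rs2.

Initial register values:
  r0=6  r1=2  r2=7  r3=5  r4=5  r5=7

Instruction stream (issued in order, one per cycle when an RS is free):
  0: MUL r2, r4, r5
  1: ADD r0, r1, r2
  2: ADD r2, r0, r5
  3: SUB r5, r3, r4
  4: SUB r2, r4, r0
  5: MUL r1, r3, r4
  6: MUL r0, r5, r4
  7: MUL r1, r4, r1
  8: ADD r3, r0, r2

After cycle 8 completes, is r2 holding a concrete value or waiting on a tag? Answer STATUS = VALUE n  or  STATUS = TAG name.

STATUS = TAG Add3

cycle 1: issue MUL r2<-Mul1 // r0:6,r1:2,r2:Mul1,r3:5,r4:5,r5:7
cycle 2: issue ADD r0<-Add1 // r0:Add1,r1:2,r2:Mul1,r3:5,r4:5,r5:7
cycle 3: issue ADD r2<-Add2 // r0:Add1,r1:2,r2:Add2,r3:5,r4:5,r5:7
cycle 4: issue SUB r5<-Add3 // r0:Add1,r1:2,r2:Add2,r3:5,r4:5,r5:Add3
cycle 5: CDB Mul1=35; stall // r0:Add1,r1:2,r2:Add2,r3:5,r4:5,r5:Add3
cycle 6: stall // r0:Add1,r1:2,r2:Add2,r3:5,r4:5,r5:Add3
cycle 7: CDB Add3=0; issue SUB r2<-Add3 // r0:Add1,r1:2,r2:Add3,r3:5,r4:5,r5:0
cycle 8: CDB Add1=37; issue MUL r1<-Mul1 // r0:37,r1:Mul1,r2:Add3,r3:5,r4:5,r5:0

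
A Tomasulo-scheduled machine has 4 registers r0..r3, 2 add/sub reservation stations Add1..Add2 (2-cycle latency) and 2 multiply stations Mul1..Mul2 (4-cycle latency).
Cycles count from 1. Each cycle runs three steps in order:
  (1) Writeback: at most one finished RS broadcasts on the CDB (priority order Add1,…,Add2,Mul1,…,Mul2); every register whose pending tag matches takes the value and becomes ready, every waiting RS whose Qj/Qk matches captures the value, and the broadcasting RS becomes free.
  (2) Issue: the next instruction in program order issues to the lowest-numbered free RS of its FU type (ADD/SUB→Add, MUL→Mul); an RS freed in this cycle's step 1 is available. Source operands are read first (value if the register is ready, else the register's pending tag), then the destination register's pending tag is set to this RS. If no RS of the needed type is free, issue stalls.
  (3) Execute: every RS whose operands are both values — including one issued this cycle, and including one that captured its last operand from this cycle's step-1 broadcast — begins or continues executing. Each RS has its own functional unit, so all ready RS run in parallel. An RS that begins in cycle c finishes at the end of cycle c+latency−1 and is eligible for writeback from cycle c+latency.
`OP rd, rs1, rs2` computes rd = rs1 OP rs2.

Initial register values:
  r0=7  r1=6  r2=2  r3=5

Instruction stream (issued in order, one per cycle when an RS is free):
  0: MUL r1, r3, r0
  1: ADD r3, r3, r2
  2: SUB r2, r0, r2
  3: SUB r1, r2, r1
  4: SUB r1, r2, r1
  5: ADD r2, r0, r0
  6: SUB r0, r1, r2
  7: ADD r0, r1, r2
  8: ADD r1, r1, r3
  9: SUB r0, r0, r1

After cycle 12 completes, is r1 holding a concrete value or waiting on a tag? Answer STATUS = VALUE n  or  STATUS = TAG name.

STATUS = VALUE 35

cycle 1: issue MUL r1<-Mul1 // r0:7,r1:Mul1,r2:2,r3:5
cycle 2: issue ADD r3<-Add1 // r0:7,r1:Mul1,r2:2,r3:Add1
cycle 3: issue SUB r2<-Add2 // r0:7,r1:Mul1,r2:Add2,r3:Add1
cycle 4: CDB Add1=7; issue SUB r1<-Add1 // r0:7,r1:Add1,r2:Add2,r3:7
cycle 5: CDB Add2=5; issue SUB r1<-Add2 // r0:7,r1:Add2,r2:5,r3:7
cycle 6: CDB Mul1=35; stall // r0:7,r1:Add2,r2:5,r3:7
cycle 7: stall // r0:7,r1:Add2,r2:5,r3:7
cycle 8: CDB Add1=-30; issue ADD r2<-Add1 // r0:7,r1:Add2,r2:Add1,r3:7
cycle 9: stall // r0:7,r1:Add2,r2:Add1,r3:7
cycle 10: CDB Add1=14; issue SUB r0<-Add1 // r0:Add1,r1:Add2,r2:14,r3:7
cycle 11: CDB Add2=35; issue ADD r0<-Add2 // r0:Add2,r1:35,r2:14,r3:7
cycle 12: stall // r0:Add2,r1:35,r2:14,r3:7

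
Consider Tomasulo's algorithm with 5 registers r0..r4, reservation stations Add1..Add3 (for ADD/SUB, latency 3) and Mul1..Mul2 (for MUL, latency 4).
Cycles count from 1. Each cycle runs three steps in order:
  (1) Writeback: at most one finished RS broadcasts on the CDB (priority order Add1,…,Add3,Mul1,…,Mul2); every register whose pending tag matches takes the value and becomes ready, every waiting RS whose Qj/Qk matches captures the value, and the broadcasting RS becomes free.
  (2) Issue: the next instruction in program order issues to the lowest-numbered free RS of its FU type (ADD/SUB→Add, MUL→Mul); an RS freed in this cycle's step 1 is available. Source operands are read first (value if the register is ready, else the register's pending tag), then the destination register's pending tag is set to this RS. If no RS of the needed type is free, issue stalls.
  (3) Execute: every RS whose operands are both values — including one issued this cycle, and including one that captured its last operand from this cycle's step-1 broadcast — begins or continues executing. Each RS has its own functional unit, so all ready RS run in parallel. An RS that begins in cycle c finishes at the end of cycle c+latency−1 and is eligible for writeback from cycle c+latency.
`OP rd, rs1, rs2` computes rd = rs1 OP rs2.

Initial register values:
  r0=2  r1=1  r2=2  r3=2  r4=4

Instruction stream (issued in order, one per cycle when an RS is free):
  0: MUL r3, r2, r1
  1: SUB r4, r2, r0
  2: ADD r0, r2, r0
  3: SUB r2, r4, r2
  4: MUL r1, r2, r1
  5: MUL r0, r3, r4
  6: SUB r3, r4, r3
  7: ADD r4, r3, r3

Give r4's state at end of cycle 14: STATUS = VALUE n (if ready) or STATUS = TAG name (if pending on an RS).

STATUS = VALUE -4

  c1: issue MUL r3<-Mul1  regs: r0:2,r1:1,r2:2,r3:Mul1,r4:4
  c2: issue SUB r4<-Add1  regs: r0:2,r1:1,r2:2,r3:Mul1,r4:Add1
  c3: issue ADD r0<-Add2  regs: r0:Add2,r1:1,r2:2,r3:Mul1,r4:Add1
  c4: issue SUB r2<-Add3  regs: r0:Add2,r1:1,r2:Add3,r3:Mul1,r4:Add1
  c5: CDB Add1=0; issue MUL r1<-Mul2  regs: r0:Add2,r1:Mul2,r2:Add3,r3:Mul1,r4:0
  c6: CDB Add2=4; stall  regs: r0:4,r1:Mul2,r2:Add3,r3:Mul1,r4:0
  c7: CDB Mul1=2; issue MUL r0<-Mul1  regs: r0:Mul1,r1:Mul2,r2:Add3,r3:2,r4:0
  c8: CDB Add3=-2; issue SUB r3<-Add1  regs: r0:Mul1,r1:Mul2,r2:-2,r3:Add1,r4:0
  c9: issue ADD r4<-Add2  regs: r0:Mul1,r1:Mul2,r2:-2,r3:Add1,r4:Add2
  c10: -  regs: r0:Mul1,r1:Mul2,r2:-2,r3:Add1,r4:Add2
  c11: CDB Add1=-2  regs: r0:Mul1,r1:Mul2,r2:-2,r3:-2,r4:Add2
  c12: CDB Mul1=0  regs: r0:0,r1:Mul2,r2:-2,r3:-2,r4:Add2
  c13: CDB Mul2=-2  regs: r0:0,r1:-2,r2:-2,r3:-2,r4:Add2
  c14: CDB Add2=-4  regs: r0:0,r1:-2,r2:-2,r3:-2,r4:-4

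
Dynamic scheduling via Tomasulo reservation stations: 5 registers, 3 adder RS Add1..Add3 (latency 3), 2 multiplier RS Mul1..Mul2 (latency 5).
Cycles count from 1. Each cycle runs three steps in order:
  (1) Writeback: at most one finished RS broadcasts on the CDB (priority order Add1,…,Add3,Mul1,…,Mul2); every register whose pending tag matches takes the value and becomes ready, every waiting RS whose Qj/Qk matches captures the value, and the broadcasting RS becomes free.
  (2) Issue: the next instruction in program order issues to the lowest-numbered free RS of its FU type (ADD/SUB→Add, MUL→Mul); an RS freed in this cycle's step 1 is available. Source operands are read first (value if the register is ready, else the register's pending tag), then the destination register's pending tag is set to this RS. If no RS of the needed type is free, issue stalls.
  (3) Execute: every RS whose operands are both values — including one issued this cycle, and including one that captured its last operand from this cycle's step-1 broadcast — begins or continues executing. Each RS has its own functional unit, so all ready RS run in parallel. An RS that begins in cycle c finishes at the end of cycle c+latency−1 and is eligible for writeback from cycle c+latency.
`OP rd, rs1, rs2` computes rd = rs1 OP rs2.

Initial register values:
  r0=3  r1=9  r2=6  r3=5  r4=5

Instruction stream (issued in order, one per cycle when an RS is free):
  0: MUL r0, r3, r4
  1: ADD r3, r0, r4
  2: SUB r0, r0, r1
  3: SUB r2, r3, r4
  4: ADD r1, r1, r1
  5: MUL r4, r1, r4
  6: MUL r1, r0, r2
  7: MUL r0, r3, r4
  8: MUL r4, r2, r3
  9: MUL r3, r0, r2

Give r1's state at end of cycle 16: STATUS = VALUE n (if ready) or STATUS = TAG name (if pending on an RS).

STATUS = TAG Mul2

cycle 1: issue MUL r0<-Mul1 // r0:Mul1,r1:9,r2:6,r3:5,r4:5
cycle 2: issue ADD r3<-Add1 // r0:Mul1,r1:9,r2:6,r3:Add1,r4:5
cycle 3: issue SUB r0<-Add2 // r0:Add2,r1:9,r2:6,r3:Add1,r4:5
cycle 4: issue SUB r2<-Add3 // r0:Add2,r1:9,r2:Add3,r3:Add1,r4:5
cycle 5: stall // r0:Add2,r1:9,r2:Add3,r3:Add1,r4:5
cycle 6: CDB Mul1=25; stall // r0:Add2,r1:9,r2:Add3,r3:Add1,r4:5
cycle 7: stall // r0:Add2,r1:9,r2:Add3,r3:Add1,r4:5
cycle 8: stall // r0:Add2,r1:9,r2:Add3,r3:Add1,r4:5
cycle 9: CDB Add1=30; issue ADD r1<-Add1 // r0:Add2,r1:Add1,r2:Add3,r3:30,r4:5
cycle 10: CDB Add2=16; issue MUL r4<-Mul1 // r0:16,r1:Add1,r2:Add3,r3:30,r4:Mul1
cycle 11: issue MUL r1<-Mul2 // r0:16,r1:Mul2,r2:Add3,r3:30,r4:Mul1
cycle 12: CDB Add1=18; stall // r0:16,r1:Mul2,r2:Add3,r3:30,r4:Mul1
cycle 13: CDB Add3=25; stall // r0:16,r1:Mul2,r2:25,r3:30,r4:Mul1
cycle 14: stall // r0:16,r1:Mul2,r2:25,r3:30,r4:Mul1
cycle 15: stall // r0:16,r1:Mul2,r2:25,r3:30,r4:Mul1
cycle 16: stall // r0:16,r1:Mul2,r2:25,r3:30,r4:Mul1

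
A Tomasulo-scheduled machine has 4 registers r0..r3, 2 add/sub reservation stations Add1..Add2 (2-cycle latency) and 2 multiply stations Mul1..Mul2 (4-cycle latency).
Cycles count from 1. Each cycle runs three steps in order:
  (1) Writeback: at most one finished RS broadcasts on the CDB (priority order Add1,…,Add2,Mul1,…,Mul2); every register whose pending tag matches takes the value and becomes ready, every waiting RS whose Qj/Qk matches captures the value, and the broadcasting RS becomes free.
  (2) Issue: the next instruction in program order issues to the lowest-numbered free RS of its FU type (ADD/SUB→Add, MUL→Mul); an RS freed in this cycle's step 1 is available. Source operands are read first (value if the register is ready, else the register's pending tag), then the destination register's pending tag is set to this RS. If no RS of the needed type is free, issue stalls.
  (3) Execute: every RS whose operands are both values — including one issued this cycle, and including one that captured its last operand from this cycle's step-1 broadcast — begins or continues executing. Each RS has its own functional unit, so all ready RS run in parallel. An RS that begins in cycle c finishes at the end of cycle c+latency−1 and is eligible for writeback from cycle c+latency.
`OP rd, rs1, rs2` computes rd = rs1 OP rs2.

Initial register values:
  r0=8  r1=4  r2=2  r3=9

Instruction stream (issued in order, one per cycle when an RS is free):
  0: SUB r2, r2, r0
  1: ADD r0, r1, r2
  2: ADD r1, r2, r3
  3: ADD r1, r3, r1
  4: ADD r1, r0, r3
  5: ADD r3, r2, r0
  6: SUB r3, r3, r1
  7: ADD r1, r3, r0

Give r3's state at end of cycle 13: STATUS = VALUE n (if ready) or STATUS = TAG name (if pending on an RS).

c1: issue SUB r2<-Add1 | r0:8,r1:4,r2:Add1,r3:9
c2: issue ADD r0<-Add2 | r0:Add2,r1:4,r2:Add1,r3:9
c3: CDB Add1=-6; issue ADD r1<-Add1 | r0:Add2,r1:Add1,r2:-6,r3:9
c4: stall | r0:Add2,r1:Add1,r2:-6,r3:9
c5: CDB Add1=3; issue ADD r1<-Add1 | r0:Add2,r1:Add1,r2:-6,r3:9
c6: CDB Add2=-2; issue ADD r1<-Add2 | r0:-2,r1:Add2,r2:-6,r3:9
c7: CDB Add1=12; issue ADD r3<-Add1 | r0:-2,r1:Add2,r2:-6,r3:Add1
c8: CDB Add2=7; issue SUB r3<-Add2 | r0:-2,r1:7,r2:-6,r3:Add2
c9: CDB Add1=-8; issue ADD r1<-Add1 | r0:-2,r1:Add1,r2:-6,r3:Add2
c10: - | r0:-2,r1:Add1,r2:-6,r3:Add2
c11: CDB Add2=-15 | r0:-2,r1:Add1,r2:-6,r3:-15
c12: - | r0:-2,r1:Add1,r2:-6,r3:-15
c13: CDB Add1=-17 | r0:-2,r1:-17,r2:-6,r3:-15

STATUS = VALUE -15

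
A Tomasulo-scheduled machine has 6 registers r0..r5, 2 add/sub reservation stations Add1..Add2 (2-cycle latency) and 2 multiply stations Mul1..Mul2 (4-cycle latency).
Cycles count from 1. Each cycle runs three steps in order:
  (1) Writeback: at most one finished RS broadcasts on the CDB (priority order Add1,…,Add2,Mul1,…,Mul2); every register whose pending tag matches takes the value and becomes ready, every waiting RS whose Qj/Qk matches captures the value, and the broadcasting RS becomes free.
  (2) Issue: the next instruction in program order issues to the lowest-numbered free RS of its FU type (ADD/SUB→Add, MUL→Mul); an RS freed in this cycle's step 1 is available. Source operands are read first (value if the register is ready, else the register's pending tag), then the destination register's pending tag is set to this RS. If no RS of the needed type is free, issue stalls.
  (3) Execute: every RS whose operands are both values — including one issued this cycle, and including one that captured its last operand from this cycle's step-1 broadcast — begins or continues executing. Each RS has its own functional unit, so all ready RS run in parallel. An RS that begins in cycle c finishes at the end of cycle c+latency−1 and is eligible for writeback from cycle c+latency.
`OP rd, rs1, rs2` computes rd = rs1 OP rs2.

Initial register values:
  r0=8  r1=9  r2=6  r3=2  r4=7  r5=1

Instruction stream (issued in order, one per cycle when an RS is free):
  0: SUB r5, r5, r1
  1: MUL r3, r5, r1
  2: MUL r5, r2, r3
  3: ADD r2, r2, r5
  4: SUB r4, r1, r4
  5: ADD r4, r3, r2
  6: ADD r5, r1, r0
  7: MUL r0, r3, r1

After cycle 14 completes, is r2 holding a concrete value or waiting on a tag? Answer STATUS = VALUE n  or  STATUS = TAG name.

STATUS = VALUE -426

cycle 1: issue SUB r5<-Add1 // r0:8,r1:9,r2:6,r3:2,r4:7,r5:Add1
cycle 2: issue MUL r3<-Mul1 // r0:8,r1:9,r2:6,r3:Mul1,r4:7,r5:Add1
cycle 3: CDB Add1=-8; issue MUL r5<-Mul2 // r0:8,r1:9,r2:6,r3:Mul1,r4:7,r5:Mul2
cycle 4: issue ADD r2<-Add1 // r0:8,r1:9,r2:Add1,r3:Mul1,r4:7,r5:Mul2
cycle 5: issue SUB r4<-Add2 // r0:8,r1:9,r2:Add1,r3:Mul1,r4:Add2,r5:Mul2
cycle 6: stall // r0:8,r1:9,r2:Add1,r3:Mul1,r4:Add2,r5:Mul2
cycle 7: CDB Add2=2; issue ADD r4<-Add2 // r0:8,r1:9,r2:Add1,r3:Mul1,r4:Add2,r5:Mul2
cycle 8: CDB Mul1=-72; stall // r0:8,r1:9,r2:Add1,r3:-72,r4:Add2,r5:Mul2
cycle 9: stall // r0:8,r1:9,r2:Add1,r3:-72,r4:Add2,r5:Mul2
cycle 10: stall // r0:8,r1:9,r2:Add1,r3:-72,r4:Add2,r5:Mul2
cycle 11: stall // r0:8,r1:9,r2:Add1,r3:-72,r4:Add2,r5:Mul2
cycle 12: CDB Mul2=-432; stall // r0:8,r1:9,r2:Add1,r3:-72,r4:Add2,r5:-432
cycle 13: stall // r0:8,r1:9,r2:Add1,r3:-72,r4:Add2,r5:-432
cycle 14: CDB Add1=-426; issue ADD r5<-Add1 // r0:8,r1:9,r2:-426,r3:-72,r4:Add2,r5:Add1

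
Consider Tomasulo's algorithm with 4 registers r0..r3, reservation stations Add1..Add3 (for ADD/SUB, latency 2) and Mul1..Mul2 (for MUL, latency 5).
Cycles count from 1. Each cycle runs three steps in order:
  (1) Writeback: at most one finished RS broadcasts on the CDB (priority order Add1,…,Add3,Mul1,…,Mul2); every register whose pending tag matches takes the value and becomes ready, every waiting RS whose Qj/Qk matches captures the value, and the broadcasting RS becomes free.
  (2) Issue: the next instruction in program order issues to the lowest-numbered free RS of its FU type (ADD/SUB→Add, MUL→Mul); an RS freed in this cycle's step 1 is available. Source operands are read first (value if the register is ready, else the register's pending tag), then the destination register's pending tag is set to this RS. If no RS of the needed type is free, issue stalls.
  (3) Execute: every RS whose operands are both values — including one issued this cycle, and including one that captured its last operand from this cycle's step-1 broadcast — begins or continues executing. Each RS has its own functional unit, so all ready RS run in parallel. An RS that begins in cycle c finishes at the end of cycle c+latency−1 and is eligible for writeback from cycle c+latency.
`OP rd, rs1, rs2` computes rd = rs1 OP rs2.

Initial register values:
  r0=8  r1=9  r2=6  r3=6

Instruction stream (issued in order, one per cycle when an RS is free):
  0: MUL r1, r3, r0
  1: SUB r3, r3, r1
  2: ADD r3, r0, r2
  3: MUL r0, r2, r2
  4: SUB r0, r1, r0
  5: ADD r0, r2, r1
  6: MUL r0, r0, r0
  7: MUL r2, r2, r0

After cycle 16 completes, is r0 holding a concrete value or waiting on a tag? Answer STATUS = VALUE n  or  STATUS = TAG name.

  c1: issue MUL r1<-Mul1  regs: r0:8,r1:Mul1,r2:6,r3:6
  c2: issue SUB r3<-Add1  regs: r0:8,r1:Mul1,r2:6,r3:Add1
  c3: issue ADD r3<-Add2  regs: r0:8,r1:Mul1,r2:6,r3:Add2
  c4: issue MUL r0<-Mul2  regs: r0:Mul2,r1:Mul1,r2:6,r3:Add2
  c5: CDB Add2=14; issue SUB r0<-Add2  regs: r0:Add2,r1:Mul1,r2:6,r3:14
  c6: CDB Mul1=48; issue ADD r0<-Add3  regs: r0:Add3,r1:48,r2:6,r3:14
  c7: issue MUL r0<-Mul1  regs: r0:Mul1,r1:48,r2:6,r3:14
  c8: CDB Add1=-42; stall  regs: r0:Mul1,r1:48,r2:6,r3:14
  c9: CDB Add3=54; stall  regs: r0:Mul1,r1:48,r2:6,r3:14
  c10: CDB Mul2=36; issue MUL r2<-Mul2  regs: r0:Mul1,r1:48,r2:Mul2,r3:14
  c11: -  regs: r0:Mul1,r1:48,r2:Mul2,r3:14
  c12: CDB Add2=12  regs: r0:Mul1,r1:48,r2:Mul2,r3:14
  c13: -  regs: r0:Mul1,r1:48,r2:Mul2,r3:14
  c14: CDB Mul1=2916  regs: r0:2916,r1:48,r2:Mul2,r3:14
  c15: -  regs: r0:2916,r1:48,r2:Mul2,r3:14
  c16: -  regs: r0:2916,r1:48,r2:Mul2,r3:14

STATUS = VALUE 2916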